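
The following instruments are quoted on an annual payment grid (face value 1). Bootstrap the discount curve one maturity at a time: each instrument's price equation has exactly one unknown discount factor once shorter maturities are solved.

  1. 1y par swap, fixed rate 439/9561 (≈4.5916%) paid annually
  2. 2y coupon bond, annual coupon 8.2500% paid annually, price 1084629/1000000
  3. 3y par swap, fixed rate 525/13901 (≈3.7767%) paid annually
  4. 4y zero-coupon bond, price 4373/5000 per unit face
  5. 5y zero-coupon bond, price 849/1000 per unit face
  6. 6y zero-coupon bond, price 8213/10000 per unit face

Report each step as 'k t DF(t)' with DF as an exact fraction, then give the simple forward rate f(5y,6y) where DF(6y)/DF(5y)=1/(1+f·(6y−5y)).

1 1 9561/10000
2 2 9291/10000
3 3 179/200
4 4 4373/5000
5 5 849/1000
6 6 8213/10000
f(5y,6y) = ((849/1000)/(8213/10000) − 1)/(1) = 277/8213 ≈ 3.3727%

step 1 [1y] swap r/1=439/9561: DF=(1 − 439/9561·(0))/(1+439/9561) = 9561/10000 ≈ 0.956100
step 2 [2y] bond c/1=33/400: DF=(1084629/1000000 − 33/400·(0.956100))/(1+33/400) = 9291/10000 ≈ 0.929100
step 3 [3y] swap r/1=525/13901: DF=(1 − 525/13901·(0.956100+0.929100))/(1+525/13901) = 179/200 ≈ 0.895000
step 4 [4y] zero: DF = P = 4373/5000 ≈ 0.874600
step 5 [5y] zero: DF = P = 849/1000 ≈ 0.849000
step 6 [6y] zero: DF = P = 8213/10000 ≈ 0.821300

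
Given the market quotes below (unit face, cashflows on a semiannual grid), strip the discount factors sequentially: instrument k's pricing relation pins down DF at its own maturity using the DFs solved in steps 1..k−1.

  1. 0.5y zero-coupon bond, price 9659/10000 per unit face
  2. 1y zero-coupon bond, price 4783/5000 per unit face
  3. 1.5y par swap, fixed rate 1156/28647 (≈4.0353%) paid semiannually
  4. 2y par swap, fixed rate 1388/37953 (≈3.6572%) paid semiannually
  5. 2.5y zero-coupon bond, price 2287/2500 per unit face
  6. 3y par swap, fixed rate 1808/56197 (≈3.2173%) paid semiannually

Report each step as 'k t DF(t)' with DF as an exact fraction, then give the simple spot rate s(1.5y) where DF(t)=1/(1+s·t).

step 1 [0.5y] zero: DF = P = 9659/10000 ≈ 0.965900
step 2 [1y] zero: DF = P = 4783/5000 ≈ 0.956600
step 3 [1.5y] swap r/2=578/28647: DF=(1 − 578/28647·(0.965900+0.956600))/(1+578/28647) = 4711/5000 ≈ 0.942200
step 4 [2y] swap r/2=694/37953: DF=(1 − 694/37953·(0.965900+0.956600+0.942200))/(1+694/37953) = 4653/5000 ≈ 0.930600
step 5 [2.5y] zero: DF = P = 2287/2500 ≈ 0.914800
step 6 [3y] swap r/2=904/56197: DF=(1 − 904/56197·(0.965900+0.956600+0.942200+0.930600+0.914800))/(1+904/56197) = 1137/1250 ≈ 0.909600

1 1/2 9659/10000
2 1 4783/5000
3 3/2 4711/5000
4 2 4653/5000
5 5/2 2287/2500
6 3 1137/1250
s(1.5y) = (1/(4711/5000) − 1)/(3/2) = 578/14133 ≈ 4.0897%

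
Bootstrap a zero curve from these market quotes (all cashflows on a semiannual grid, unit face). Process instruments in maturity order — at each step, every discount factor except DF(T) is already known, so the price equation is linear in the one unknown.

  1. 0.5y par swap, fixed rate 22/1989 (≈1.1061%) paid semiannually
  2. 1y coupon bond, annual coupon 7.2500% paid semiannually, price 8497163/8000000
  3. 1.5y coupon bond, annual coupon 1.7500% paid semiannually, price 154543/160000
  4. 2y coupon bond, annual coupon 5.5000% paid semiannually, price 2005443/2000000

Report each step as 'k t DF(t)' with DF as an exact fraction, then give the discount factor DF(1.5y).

step 1 [0.5y] swap r/2=11/1989: DF=(1 − 11/1989·(0))/(1+11/1989) = 1989/2000 ≈ 0.994500
step 2 [1y] bond c/2=29/800: DF=(8497163/8000000 − 29/800·(0.994500))/(1+29/800) = 4951/5000 ≈ 0.990200
step 3 [1.5y] bond c/2=7/800: DF=(154543/160000 − 7/800·(0.994500+0.990200))/(1+7/800) = 9403/10000 ≈ 0.940300
step 4 [2y] bond c/2=11/400: DF=(2005443/2000000 − 11/400·(0.994500+0.990200+0.940300))/(1+11/400) = 561/625 ≈ 0.897600

1 1/2 1989/2000
2 1 4951/5000
3 3/2 9403/10000
4 2 561/625
DF(1.5y) = 9403/10000 ≈ 0.940300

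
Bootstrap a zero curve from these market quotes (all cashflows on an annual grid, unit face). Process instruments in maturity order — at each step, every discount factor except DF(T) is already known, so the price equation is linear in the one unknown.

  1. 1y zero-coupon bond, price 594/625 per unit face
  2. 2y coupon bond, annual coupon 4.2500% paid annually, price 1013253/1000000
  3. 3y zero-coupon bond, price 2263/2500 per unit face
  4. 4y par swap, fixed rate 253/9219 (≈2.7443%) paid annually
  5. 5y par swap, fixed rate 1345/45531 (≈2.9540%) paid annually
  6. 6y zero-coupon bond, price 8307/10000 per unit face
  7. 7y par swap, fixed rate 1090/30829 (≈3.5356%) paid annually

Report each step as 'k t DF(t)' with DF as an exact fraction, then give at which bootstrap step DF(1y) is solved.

1 1 594/625
2 2 2333/2500
3 3 2263/2500
4 4 2247/2500
5 5 1731/2000
6 6 8307/10000
7 7 391/500
DF(1y) is solved at step 1

step 1 [1y] zero: DF = P = 594/625 ≈ 0.950400
step 2 [2y] bond c/1=17/400: DF=(1013253/1000000 − 17/400·(0.950400))/(1+17/400) = 2333/2500 ≈ 0.933200
step 3 [3y] zero: DF = P = 2263/2500 ≈ 0.905200
step 4 [4y] swap r/1=253/9219: DF=(1 − 253/9219·(0.950400+0.933200+0.905200))/(1+253/9219) = 2247/2500 ≈ 0.898800
step 5 [5y] swap r/1=1345/45531: DF=(1 − 1345/45531·(0.950400+0.933200+0.905200+0.898800))/(1+1345/45531) = 1731/2000 ≈ 0.865500
step 6 [6y] zero: DF = P = 8307/10000 ≈ 0.830700
step 7 [7y] swap r/1=1090/30829: DF=(1 − 1090/30829·(0.950400+0.933200+0.905200+0.898800+0.865500+0.830700))/(1+1090/30829) = 391/500 ≈ 0.782000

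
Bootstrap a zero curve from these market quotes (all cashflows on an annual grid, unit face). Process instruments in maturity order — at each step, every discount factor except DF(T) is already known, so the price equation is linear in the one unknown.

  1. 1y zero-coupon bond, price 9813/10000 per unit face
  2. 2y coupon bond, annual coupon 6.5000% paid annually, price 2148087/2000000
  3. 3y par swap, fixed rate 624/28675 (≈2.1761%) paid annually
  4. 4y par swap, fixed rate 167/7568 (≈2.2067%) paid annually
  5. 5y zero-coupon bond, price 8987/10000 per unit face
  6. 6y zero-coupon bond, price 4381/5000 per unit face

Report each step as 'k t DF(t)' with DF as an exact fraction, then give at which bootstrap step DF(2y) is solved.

1 1 9813/10000
2 2 4743/5000
3 3 586/625
4 4 1833/2000
5 5 8987/10000
6 6 4381/5000
DF(2y) is solved at step 2

step 1 [1y] zero: DF = P = 9813/10000 ≈ 0.981300
step 2 [2y] bond c/1=13/200: DF=(2148087/2000000 − 13/200·(0.981300))/(1+13/200) = 4743/5000 ≈ 0.948600
step 3 [3y] swap r/1=624/28675: DF=(1 − 624/28675·(0.981300+0.948600))/(1+624/28675) = 586/625 ≈ 0.937600
step 4 [4y] swap r/1=167/7568: DF=(1 − 167/7568·(0.981300+0.948600+0.937600))/(1+167/7568) = 1833/2000 ≈ 0.916500
step 5 [5y] zero: DF = P = 8987/10000 ≈ 0.898700
step 6 [6y] zero: DF = P = 4381/5000 ≈ 0.876200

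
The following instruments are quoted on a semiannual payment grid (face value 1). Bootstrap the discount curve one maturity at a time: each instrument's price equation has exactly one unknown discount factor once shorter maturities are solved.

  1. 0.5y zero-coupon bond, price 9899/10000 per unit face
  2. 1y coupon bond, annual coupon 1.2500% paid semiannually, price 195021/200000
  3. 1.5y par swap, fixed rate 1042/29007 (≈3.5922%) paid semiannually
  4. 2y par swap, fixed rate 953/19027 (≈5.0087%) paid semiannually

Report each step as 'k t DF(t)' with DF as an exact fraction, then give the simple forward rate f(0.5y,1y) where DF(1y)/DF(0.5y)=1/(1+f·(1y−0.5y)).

1 1/2 9899/10000
2 1 9629/10000
3 3/2 9479/10000
4 2 9047/10000
f(0.5y,1y) = ((9899/10000)/(9629/10000) − 1)/(1/2) = 540/9629 ≈ 5.6081%

step 1 [0.5y] zero: DF = P = 9899/10000 ≈ 0.989900
step 2 [1y] bond c/2=1/160: DF=(195021/200000 − 1/160·(0.989900))/(1+1/160) = 9629/10000 ≈ 0.962900
step 3 [1.5y] swap r/2=521/29007: DF=(1 − 521/29007·(0.989900+0.962900))/(1+521/29007) = 9479/10000 ≈ 0.947900
step 4 [2y] swap r/2=953/38054: DF=(1 − 953/38054·(0.989900+0.962900+0.947900))/(1+953/38054) = 9047/10000 ≈ 0.904700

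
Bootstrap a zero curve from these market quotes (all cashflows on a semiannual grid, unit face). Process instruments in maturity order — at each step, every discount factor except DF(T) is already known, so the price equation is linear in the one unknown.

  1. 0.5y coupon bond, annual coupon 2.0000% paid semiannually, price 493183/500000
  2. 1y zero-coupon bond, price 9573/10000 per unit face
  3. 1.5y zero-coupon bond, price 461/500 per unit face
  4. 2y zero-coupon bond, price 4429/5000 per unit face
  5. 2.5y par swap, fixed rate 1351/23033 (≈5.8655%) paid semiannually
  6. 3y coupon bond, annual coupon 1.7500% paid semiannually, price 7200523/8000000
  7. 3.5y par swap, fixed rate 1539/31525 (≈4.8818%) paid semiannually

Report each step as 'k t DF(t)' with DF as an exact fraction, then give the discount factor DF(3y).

step 1 [0.5y] bond c/2=1/100: DF=(493183/500000 − 1/100·(0))/(1+1/100) = 4883/5000 ≈ 0.976600
step 2 [1y] zero: DF = P = 9573/10000 ≈ 0.957300
step 3 [1.5y] zero: DF = P = 461/500 ≈ 0.922000
step 4 [2y] zero: DF = P = 4429/5000 ≈ 0.885800
step 5 [2.5y] swap r/2=1351/46066: DF=(1 − 1351/46066·(0.976600+0.957300+0.922000+0.885800))/(1+1351/46066) = 8649/10000 ≈ 0.864900
step 6 [3y] bond c/2=7/800: DF=(7200523/8000000 − 7/800·(0.976600+0.957300+0.922000+0.885800+0.864900))/(1+7/800) = 8523/10000 ≈ 0.852300
step 7 [3.5y] swap r/2=1539/63050: DF=(1 − 1539/63050·(0.976600+0.957300+0.922000+0.885800+0.864900+0.852300))/(1+1539/63050) = 8461/10000 ≈ 0.846100

1 1/2 4883/5000
2 1 9573/10000
3 3/2 461/500
4 2 4429/5000
5 5/2 8649/10000
6 3 8523/10000
7 7/2 8461/10000
DF(3y) = 8523/10000 ≈ 0.852300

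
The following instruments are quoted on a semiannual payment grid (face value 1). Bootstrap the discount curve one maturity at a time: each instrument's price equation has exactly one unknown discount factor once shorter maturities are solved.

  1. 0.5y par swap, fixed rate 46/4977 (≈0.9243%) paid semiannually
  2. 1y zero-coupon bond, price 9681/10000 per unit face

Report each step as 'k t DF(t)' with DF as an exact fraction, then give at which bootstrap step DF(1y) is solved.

1 1/2 4977/5000
2 1 9681/10000
DF(1y) is solved at step 2

step 1 [0.5y] swap r/2=23/4977: DF=(1 − 23/4977·(0))/(1+23/4977) = 4977/5000 ≈ 0.995400
step 2 [1y] zero: DF = P = 9681/10000 ≈ 0.968100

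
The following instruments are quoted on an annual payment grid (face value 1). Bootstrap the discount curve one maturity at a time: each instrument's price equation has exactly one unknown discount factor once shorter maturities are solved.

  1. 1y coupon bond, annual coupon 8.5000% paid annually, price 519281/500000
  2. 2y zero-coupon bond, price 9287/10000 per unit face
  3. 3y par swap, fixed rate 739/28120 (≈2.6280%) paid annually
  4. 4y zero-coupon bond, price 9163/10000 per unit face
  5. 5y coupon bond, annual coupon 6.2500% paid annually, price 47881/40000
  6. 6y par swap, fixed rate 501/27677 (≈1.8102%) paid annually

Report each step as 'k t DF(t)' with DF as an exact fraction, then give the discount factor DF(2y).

1 1 2393/2500
2 2 9287/10000
3 3 9261/10000
4 4 9163/10000
5 5 9073/10000
6 6 4499/5000
DF(2y) = 9287/10000 ≈ 0.928700

step 1 [1y] bond c/1=17/200: DF=(519281/500000 − 17/200·(0))/(1+17/200) = 2393/2500 ≈ 0.957200
step 2 [2y] zero: DF = P = 9287/10000 ≈ 0.928700
step 3 [3y] swap r/1=739/28120: DF=(1 − 739/28120·(0.957200+0.928700))/(1+739/28120) = 9261/10000 ≈ 0.926100
step 4 [4y] zero: DF = P = 9163/10000 ≈ 0.916300
step 5 [5y] bond c/1=1/16: DF=(47881/40000 − 1/16·(0.957200+0.928700+0.926100+0.916300))/(1+1/16) = 9073/10000 ≈ 0.907300
step 6 [6y] swap r/1=501/27677: DF=(1 − 501/27677·(0.957200+0.928700+0.926100+0.916300+0.907300))/(1+501/27677) = 4499/5000 ≈ 0.899800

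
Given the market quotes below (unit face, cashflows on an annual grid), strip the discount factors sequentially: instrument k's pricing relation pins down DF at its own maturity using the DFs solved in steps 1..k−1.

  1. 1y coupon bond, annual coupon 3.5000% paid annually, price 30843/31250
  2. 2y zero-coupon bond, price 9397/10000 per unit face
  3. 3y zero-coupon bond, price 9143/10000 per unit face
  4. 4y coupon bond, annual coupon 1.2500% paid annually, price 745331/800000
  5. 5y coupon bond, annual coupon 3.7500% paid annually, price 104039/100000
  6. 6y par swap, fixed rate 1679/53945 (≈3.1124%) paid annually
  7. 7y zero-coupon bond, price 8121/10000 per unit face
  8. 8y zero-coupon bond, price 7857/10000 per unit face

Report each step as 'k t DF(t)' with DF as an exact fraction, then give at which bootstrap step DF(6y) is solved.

1 1 596/625
2 2 9397/10000
3 3 9143/10000
4 4 1771/2000
5 5 8693/10000
6 6 8321/10000
7 7 8121/10000
8 8 7857/10000
DF(6y) is solved at step 6

step 1 [1y] bond c/1=7/200: DF=(30843/31250 − 7/200·(0))/(1+7/200) = 596/625 ≈ 0.953600
step 2 [2y] zero: DF = P = 9397/10000 ≈ 0.939700
step 3 [3y] zero: DF = P = 9143/10000 ≈ 0.914300
step 4 [4y] bond c/1=1/80: DF=(745331/800000 − 1/80·(0.953600+0.939700+0.914300))/(1+1/80) = 1771/2000 ≈ 0.885500
step 5 [5y] bond c/1=3/80: DF=(104039/100000 − 3/80·(0.953600+0.939700+0.914300+0.885500))/(1+3/80) = 8693/10000 ≈ 0.869300
step 6 [6y] swap r/1=1679/53945: DF=(1 − 1679/53945·(0.953600+0.939700+0.914300+0.885500+0.869300))/(1+1679/53945) = 8321/10000 ≈ 0.832100
step 7 [7y] zero: DF = P = 8121/10000 ≈ 0.812100
step 8 [8y] zero: DF = P = 7857/10000 ≈ 0.785700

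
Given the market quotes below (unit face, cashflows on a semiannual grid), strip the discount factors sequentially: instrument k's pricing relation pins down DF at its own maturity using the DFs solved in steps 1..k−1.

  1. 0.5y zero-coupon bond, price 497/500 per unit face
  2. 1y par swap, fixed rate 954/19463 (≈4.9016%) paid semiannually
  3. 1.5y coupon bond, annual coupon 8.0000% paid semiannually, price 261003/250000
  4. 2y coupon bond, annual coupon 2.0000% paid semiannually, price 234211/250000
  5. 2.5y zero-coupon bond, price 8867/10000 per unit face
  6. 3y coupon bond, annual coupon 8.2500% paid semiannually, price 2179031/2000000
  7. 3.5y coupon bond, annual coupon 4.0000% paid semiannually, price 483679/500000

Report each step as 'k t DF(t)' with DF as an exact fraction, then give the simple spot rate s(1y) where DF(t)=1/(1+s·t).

step 1 [0.5y] zero: DF = P = 497/500 ≈ 0.994000
step 2 [1y] swap r/2=477/19463: DF=(1 − 477/19463·(0.994000))/(1+477/19463) = 9523/10000 ≈ 0.952300
step 3 [1.5y] bond c/2=1/25: DF=(261003/250000 − 1/25·(0.994000+0.952300))/(1+1/25) = 929/1000 ≈ 0.929000
step 4 [2y] bond c/2=1/100: DF=(234211/250000 − 1/100·(0.994000+0.952300+0.929000))/(1+1/100) = 8991/10000 ≈ 0.899100
step 5 [2.5y] zero: DF = P = 8867/10000 ≈ 0.886700
step 6 [3y] bond c/2=33/800: DF=(2179031/2000000 − 33/800·(0.994000+0.952300+0.929000+0.899100+0.886700))/(1+33/800) = 8617/10000 ≈ 0.861700
step 7 [3.5y] bond c/2=1/50: DF=(483679/500000 − 1/50·(0.994000+0.952300+0.929000+0.899100+0.886700+0.861700))/(1+1/50) = 8401/10000 ≈ 0.840100

1 1/2 497/500
2 1 9523/10000
3 3/2 929/1000
4 2 8991/10000
5 5/2 8867/10000
6 3 8617/10000
7 7/2 8401/10000
s(1y) = (1/(9523/10000) − 1)/(1) = 477/9523 ≈ 5.0089%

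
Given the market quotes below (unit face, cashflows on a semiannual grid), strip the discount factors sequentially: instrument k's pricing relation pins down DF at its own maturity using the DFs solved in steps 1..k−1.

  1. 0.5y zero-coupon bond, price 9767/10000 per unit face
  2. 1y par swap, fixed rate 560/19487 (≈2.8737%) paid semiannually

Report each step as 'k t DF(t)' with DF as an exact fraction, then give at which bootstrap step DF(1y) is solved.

1 1/2 9767/10000
2 1 243/250
DF(1y) is solved at step 2

step 1 [0.5y] zero: DF = P = 9767/10000 ≈ 0.976700
step 2 [1y] swap r/2=280/19487: DF=(1 − 280/19487·(0.976700))/(1+280/19487) = 243/250 ≈ 0.972000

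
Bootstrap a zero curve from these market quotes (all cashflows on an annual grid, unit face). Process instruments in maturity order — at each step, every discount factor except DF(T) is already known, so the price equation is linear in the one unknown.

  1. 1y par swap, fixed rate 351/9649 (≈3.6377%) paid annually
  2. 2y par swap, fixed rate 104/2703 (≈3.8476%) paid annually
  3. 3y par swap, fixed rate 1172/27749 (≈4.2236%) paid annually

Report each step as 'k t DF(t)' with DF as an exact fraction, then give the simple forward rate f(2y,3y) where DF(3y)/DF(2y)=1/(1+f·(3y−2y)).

1 1 9649/10000
2 2 1159/1250
3 3 2207/2500
f(2y,3y) = ((1159/1250)/(2207/2500) − 1)/(1) = 111/2207 ≈ 5.0295%

step 1 [1y] swap r/1=351/9649: DF=(1 − 351/9649·(0))/(1+351/9649) = 9649/10000 ≈ 0.964900
step 2 [2y] swap r/1=104/2703: DF=(1 − 104/2703·(0.964900))/(1+104/2703) = 1159/1250 ≈ 0.927200
step 3 [3y] swap r/1=1172/27749: DF=(1 − 1172/27749·(0.964900+0.927200))/(1+1172/27749) = 2207/2500 ≈ 0.882800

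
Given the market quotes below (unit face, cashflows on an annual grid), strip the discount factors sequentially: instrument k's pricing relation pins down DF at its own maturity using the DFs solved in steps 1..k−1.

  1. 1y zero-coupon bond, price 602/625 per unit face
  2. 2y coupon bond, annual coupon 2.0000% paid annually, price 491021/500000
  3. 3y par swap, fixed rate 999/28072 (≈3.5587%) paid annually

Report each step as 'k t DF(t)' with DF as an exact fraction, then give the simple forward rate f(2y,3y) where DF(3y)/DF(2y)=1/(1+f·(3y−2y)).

step 1 [1y] zero: DF = P = 602/625 ≈ 0.963200
step 2 [2y] bond c/1=1/50: DF=(491021/500000 − 1/50·(0.963200))/(1+1/50) = 9439/10000 ≈ 0.943900
step 3 [3y] swap r/1=999/28072: DF=(1 − 999/28072·(0.963200+0.943900))/(1+999/28072) = 9001/10000 ≈ 0.900100

1 1 602/625
2 2 9439/10000
3 3 9001/10000
f(2y,3y) = ((9439/10000)/(9001/10000) − 1)/(1) = 438/9001 ≈ 4.8661%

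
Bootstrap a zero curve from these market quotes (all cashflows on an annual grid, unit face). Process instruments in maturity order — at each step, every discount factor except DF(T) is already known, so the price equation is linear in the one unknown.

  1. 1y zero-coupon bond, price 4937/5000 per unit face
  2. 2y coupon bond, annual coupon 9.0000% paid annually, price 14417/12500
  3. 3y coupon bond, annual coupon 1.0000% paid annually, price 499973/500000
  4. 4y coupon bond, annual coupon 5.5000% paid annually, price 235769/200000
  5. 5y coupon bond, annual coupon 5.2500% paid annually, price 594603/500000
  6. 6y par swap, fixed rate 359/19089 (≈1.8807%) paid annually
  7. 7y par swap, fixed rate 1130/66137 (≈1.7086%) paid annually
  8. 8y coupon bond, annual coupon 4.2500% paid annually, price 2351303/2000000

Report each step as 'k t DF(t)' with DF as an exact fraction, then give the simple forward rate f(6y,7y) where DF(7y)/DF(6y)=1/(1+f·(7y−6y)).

1 1 4937/5000
2 2 4883/5000
3 3 4853/5000
4 4 2411/2500
5 5 4677/5000
6 6 8923/10000
7 7 887/1000
8 8 8581/10000
f(6y,7y) = ((8923/10000)/(887/1000) − 1)/(1) = 53/8870 ≈ 0.5975%

step 1 [1y] zero: DF = P = 4937/5000 ≈ 0.987400
step 2 [2y] bond c/1=9/100: DF=(14417/12500 − 9/100·(0.987400))/(1+9/100) = 4883/5000 ≈ 0.976600
step 3 [3y] bond c/1=1/100: DF=(499973/500000 − 1/100·(0.987400+0.976600))/(1+1/100) = 4853/5000 ≈ 0.970600
step 4 [4y] bond c/1=11/200: DF=(235769/200000 − 11/200·(0.987400+0.976600+0.970600))/(1+11/200) = 2411/2500 ≈ 0.964400
step 5 [5y] bond c/1=21/400: DF=(594603/500000 − 21/400·(0.987400+0.976600+0.970600+0.964400))/(1+21/400) = 4677/5000 ≈ 0.935400
step 6 [6y] swap r/1=359/19089: DF=(1 − 359/19089·(0.987400+0.976600+0.970600+0.964400+0.935400))/(1+359/19089) = 8923/10000 ≈ 0.892300
step 7 [7y] swap r/1=1130/66137: DF=(1 − 1130/66137·(0.987400+0.976600+0.970600+0.964400+0.935400+0.892300))/(1+1130/66137) = 887/1000 ≈ 0.887000
step 8 [8y] bond c/1=17/400: DF=(2351303/2000000 − 17/400·(0.987400+0.976600+0.970600+0.964400+0.935400+0.892300+0.887000))/(1+17/400) = 8581/10000 ≈ 0.858100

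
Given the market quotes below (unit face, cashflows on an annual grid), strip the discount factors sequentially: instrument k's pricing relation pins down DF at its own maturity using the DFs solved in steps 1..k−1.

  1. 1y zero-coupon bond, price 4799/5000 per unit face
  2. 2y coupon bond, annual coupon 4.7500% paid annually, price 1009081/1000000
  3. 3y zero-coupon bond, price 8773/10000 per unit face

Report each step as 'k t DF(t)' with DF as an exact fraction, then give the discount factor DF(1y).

step 1 [1y] zero: DF = P = 4799/5000 ≈ 0.959800
step 2 [2y] bond c/1=19/400: DF=(1009081/1000000 − 19/400·(0.959800))/(1+19/400) = 4599/5000 ≈ 0.919800
step 3 [3y] zero: DF = P = 8773/10000 ≈ 0.877300

1 1 4799/5000
2 2 4599/5000
3 3 8773/10000
DF(1y) = 4799/5000 ≈ 0.959800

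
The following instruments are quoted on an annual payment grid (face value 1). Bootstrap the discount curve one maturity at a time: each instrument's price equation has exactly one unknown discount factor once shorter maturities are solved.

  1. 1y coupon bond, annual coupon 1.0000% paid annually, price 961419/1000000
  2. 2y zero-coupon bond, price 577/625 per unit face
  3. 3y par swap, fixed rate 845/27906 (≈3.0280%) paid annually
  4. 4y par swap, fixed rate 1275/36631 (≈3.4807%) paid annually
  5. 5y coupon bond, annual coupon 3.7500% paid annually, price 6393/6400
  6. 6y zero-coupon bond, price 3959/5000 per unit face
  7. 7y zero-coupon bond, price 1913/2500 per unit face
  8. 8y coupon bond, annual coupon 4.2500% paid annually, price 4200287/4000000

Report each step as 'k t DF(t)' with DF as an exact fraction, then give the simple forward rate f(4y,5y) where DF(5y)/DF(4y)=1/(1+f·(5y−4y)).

1 1 9519/10000
2 2 577/625
3 3 1831/2000
4 4 349/400
5 5 519/625
6 6 3959/5000
7 7 1913/2500
8 8 3803/5000
f(4y,5y) = ((349/400)/(519/625) − 1)/(1) = 421/8304 ≈ 5.0698%

step 1 [1y] bond c/1=1/100: DF=(961419/1000000 − 1/100·(0))/(1+1/100) = 9519/10000 ≈ 0.951900
step 2 [2y] zero: DF = P = 577/625 ≈ 0.923200
step 3 [3y] swap r/1=845/27906: DF=(1 − 845/27906·(0.951900+0.923200))/(1+845/27906) = 1831/2000 ≈ 0.915500
step 4 [4y] swap r/1=1275/36631: DF=(1 − 1275/36631·(0.951900+0.923200+0.915500))/(1+1275/36631) = 349/400 ≈ 0.872500
step 5 [5y] bond c/1=3/80: DF=(6393/6400 − 3/80·(0.951900+0.923200+0.915500+0.872500))/(1+3/80) = 519/625 ≈ 0.830400
step 6 [6y] zero: DF = P = 3959/5000 ≈ 0.791800
step 7 [7y] zero: DF = P = 1913/2500 ≈ 0.765200
step 8 [8y] bond c/1=17/400: DF=(4200287/4000000 − 17/400·(0.951900+0.923200+0.915500+0.872500+0.830400+0.791800+0.765200))/(1+17/400) = 3803/5000 ≈ 0.760600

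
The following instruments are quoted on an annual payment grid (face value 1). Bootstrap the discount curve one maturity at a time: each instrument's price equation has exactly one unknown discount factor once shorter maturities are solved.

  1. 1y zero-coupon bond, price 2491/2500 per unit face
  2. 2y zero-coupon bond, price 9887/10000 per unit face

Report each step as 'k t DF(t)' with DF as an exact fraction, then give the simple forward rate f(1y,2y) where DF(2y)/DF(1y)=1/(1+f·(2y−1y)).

step 1 [1y] zero: DF = P = 2491/2500 ≈ 0.996400
step 2 [2y] zero: DF = P = 9887/10000 ≈ 0.988700

1 1 2491/2500
2 2 9887/10000
f(1y,2y) = ((2491/2500)/(9887/10000) − 1)/(1) = 77/9887 ≈ 0.7788%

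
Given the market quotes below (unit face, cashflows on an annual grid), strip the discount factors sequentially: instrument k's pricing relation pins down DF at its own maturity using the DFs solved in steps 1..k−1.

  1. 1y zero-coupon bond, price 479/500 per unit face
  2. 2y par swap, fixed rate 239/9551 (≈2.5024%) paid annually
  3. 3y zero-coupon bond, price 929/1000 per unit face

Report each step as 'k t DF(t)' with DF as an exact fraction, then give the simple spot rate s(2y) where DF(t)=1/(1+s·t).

step 1 [1y] zero: DF = P = 479/500 ≈ 0.958000
step 2 [2y] swap r/1=239/9551: DF=(1 − 239/9551·(0.958000))/(1+239/9551) = 4761/5000 ≈ 0.952200
step 3 [3y] zero: DF = P = 929/1000 ≈ 0.929000

1 1 479/500
2 2 4761/5000
3 3 929/1000
s(2y) = (1/(4761/5000) − 1)/(2) = 239/9522 ≈ 2.5100%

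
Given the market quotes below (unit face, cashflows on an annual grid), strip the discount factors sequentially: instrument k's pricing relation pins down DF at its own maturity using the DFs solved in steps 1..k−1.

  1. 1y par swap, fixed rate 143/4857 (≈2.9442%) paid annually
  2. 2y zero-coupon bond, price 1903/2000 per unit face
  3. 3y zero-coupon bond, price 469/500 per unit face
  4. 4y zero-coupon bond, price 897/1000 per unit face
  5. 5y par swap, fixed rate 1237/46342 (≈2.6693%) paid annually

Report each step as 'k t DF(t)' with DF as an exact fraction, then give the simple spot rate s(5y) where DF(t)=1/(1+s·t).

step 1 [1y] swap r/1=143/4857: DF=(1 − 143/4857·(0))/(1+143/4857) = 4857/5000 ≈ 0.971400
step 2 [2y] zero: DF = P = 1903/2000 ≈ 0.951500
step 3 [3y] zero: DF = P = 469/500 ≈ 0.938000
step 4 [4y] zero: DF = P = 897/1000 ≈ 0.897000
step 5 [5y] swap r/1=1237/46342: DF=(1 − 1237/46342·(0.971400+0.951500+0.938000+0.897000))/(1+1237/46342) = 8763/10000 ≈ 0.876300

1 1 4857/5000
2 2 1903/2000
3 3 469/500
4 4 897/1000
5 5 8763/10000
s(5y) = (1/(8763/10000) − 1)/(5) = 1237/43815 ≈ 2.8232%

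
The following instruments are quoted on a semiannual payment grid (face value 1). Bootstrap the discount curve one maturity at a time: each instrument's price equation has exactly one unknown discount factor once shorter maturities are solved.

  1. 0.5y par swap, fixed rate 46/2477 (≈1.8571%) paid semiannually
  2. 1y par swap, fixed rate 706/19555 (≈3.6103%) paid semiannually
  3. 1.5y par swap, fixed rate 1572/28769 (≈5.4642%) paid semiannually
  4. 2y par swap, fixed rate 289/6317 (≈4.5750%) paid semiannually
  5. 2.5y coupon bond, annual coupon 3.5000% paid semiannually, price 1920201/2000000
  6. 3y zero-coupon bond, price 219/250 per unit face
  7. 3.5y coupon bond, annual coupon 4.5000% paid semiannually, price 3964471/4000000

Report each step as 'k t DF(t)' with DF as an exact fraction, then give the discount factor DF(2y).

step 1 [0.5y] swap r/2=23/2477: DF=(1 − 23/2477·(0))/(1+23/2477) = 2477/2500 ≈ 0.990800
step 2 [1y] swap r/2=353/19555: DF=(1 − 353/19555·(0.990800))/(1+353/19555) = 9647/10000 ≈ 0.964700
step 3 [1.5y] swap r/2=786/28769: DF=(1 − 786/28769·(0.990800+0.964700))/(1+786/28769) = 4607/5000 ≈ 0.921400
step 4 [2y] swap r/2=289/12634: DF=(1 − 289/12634·(0.990800+0.964700+0.921400))/(1+289/12634) = 9133/10000 ≈ 0.913300
step 5 [2.5y] bond c/2=7/400: DF=(1920201/2000000 − 7/400·(0.990800+0.964700+0.921400+0.913300))/(1+7/400) = 549/625 ≈ 0.878400
step 6 [3y] zero: DF = P = 219/250 ≈ 0.876000
step 7 [3.5y] bond c/2=9/400: DF=(3964471/4000000 − 9/400·(0.990800+0.964700+0.921400+0.913300+0.878400+0.876000))/(1+9/400) = 8473/10000 ≈ 0.847300

1 1/2 2477/2500
2 1 9647/10000
3 3/2 4607/5000
4 2 9133/10000
5 5/2 549/625
6 3 219/250
7 7/2 8473/10000
DF(2y) = 9133/10000 ≈ 0.913300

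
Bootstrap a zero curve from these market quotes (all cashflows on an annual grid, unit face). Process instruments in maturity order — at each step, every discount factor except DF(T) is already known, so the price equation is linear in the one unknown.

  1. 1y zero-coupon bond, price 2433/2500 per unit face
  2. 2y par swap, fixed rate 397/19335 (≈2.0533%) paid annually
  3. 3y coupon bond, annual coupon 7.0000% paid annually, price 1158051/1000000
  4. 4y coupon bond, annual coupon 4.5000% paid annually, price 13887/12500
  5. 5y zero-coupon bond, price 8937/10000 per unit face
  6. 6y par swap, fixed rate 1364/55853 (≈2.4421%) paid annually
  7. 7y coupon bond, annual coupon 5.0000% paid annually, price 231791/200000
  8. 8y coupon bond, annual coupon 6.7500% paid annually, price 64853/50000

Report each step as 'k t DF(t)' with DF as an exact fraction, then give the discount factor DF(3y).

step 1 [1y] zero: DF = P = 2433/2500 ≈ 0.973200
step 2 [2y] swap r/1=397/19335: DF=(1 − 397/19335·(0.973200))/(1+397/19335) = 9603/10000 ≈ 0.960300
step 3 [3y] bond c/1=7/100: DF=(1158051/1000000 − 7/100·(0.973200+0.960300))/(1+7/100) = 4779/5000 ≈ 0.955800
step 4 [4y] bond c/1=9/200: DF=(13887/12500 − 9/200·(0.973200+0.960300+0.955800))/(1+9/200) = 9387/10000 ≈ 0.938700
step 5 [5y] zero: DF = P = 8937/10000 ≈ 0.893700
step 6 [6y] swap r/1=1364/55853: DF=(1 − 1364/55853·(0.973200+0.960300+0.955800+0.938700+0.893700))/(1+1364/55853) = 2159/2500 ≈ 0.863600
step 7 [7y] bond c/1=1/20: DF=(231791/200000 − 1/20·(0.973200+0.960300+0.955800+0.938700+0.893700+0.863600))/(1+1/20) = 4189/5000 ≈ 0.837800
step 8 [8y] bond c/1=27/400: DF=(64853/50000 − 27/400·(0.973200+0.960300+0.955800+0.938700+0.893700+0.863600+0.837800))/(1+27/400) = 8089/10000 ≈ 0.808900

1 1 2433/2500
2 2 9603/10000
3 3 4779/5000
4 4 9387/10000
5 5 8937/10000
6 6 2159/2500
7 7 4189/5000
8 8 8089/10000
DF(3y) = 4779/5000 ≈ 0.955800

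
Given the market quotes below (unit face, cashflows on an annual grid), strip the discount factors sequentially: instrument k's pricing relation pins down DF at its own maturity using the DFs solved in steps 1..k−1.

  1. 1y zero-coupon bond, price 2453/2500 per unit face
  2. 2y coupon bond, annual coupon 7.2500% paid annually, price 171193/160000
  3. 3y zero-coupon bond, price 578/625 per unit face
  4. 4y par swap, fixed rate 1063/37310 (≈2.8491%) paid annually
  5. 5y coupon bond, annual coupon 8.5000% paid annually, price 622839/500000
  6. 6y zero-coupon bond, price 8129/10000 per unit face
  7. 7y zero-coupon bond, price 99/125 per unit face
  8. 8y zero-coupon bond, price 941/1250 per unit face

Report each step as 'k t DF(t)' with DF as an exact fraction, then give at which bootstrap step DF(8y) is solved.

1 1 2453/2500
2 2 9313/10000
3 3 578/625
4 4 8937/10000
5 5 4279/5000
6 6 8129/10000
7 7 99/125
8 8 941/1250
DF(8y) is solved at step 8

step 1 [1y] zero: DF = P = 2453/2500 ≈ 0.981200
step 2 [2y] bond c/1=29/400: DF=(171193/160000 − 29/400·(0.981200))/(1+29/400) = 9313/10000 ≈ 0.931300
step 3 [3y] zero: DF = P = 578/625 ≈ 0.924800
step 4 [4y] swap r/1=1063/37310: DF=(1 − 1063/37310·(0.981200+0.931300+0.924800))/(1+1063/37310) = 8937/10000 ≈ 0.893700
step 5 [5y] bond c/1=17/200: DF=(622839/500000 − 17/200·(0.981200+0.931300+0.924800+0.893700))/(1+17/200) = 4279/5000 ≈ 0.855800
step 6 [6y] zero: DF = P = 8129/10000 ≈ 0.812900
step 7 [7y] zero: DF = P = 99/125 ≈ 0.792000
step 8 [8y] zero: DF = P = 941/1250 ≈ 0.752800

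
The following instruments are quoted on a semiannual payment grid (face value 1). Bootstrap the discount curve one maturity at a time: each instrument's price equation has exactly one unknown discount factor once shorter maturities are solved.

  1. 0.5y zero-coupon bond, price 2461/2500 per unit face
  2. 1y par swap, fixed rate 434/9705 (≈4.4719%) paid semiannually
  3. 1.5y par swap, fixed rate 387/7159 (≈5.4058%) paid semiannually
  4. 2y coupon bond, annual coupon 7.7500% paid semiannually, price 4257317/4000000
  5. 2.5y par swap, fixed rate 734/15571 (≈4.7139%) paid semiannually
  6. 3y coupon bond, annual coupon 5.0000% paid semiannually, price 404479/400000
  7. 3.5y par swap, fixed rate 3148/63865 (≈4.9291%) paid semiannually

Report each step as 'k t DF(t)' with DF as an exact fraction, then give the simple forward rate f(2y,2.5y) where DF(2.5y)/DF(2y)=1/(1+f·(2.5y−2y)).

step 1 [0.5y] zero: DF = P = 2461/2500 ≈ 0.984400
step 2 [1y] swap r/2=217/9705: DF=(1 − 217/9705·(0.984400))/(1+217/9705) = 4783/5000 ≈ 0.956600
step 3 [1.5y] swap r/2=387/14318: DF=(1 − 387/14318·(0.984400+0.956600))/(1+387/14318) = 4613/5000 ≈ 0.922600
step 4 [2y] bond c/2=31/800: DF=(4257317/4000000 − 31/800·(0.984400+0.956600+0.922600))/(1+31/800) = 4589/5000 ≈ 0.917800
step 5 [2.5y] swap r/2=367/15571: DF=(1 − 367/15571·(0.984400+0.956600+0.922600+0.917800))/(1+367/15571) = 8899/10000 ≈ 0.889900
step 6 [3y] bond c/2=1/40: DF=(404479/400000 − 1/40·(0.984400+0.956600+0.922600+0.917800+0.889900))/(1+1/40) = 4363/5000 ≈ 0.872600
step 7 [3.5y] swap r/2=1574/63865: DF=(1 − 1574/63865·(0.984400+0.956600+0.922600+0.917800+0.889900+0.872600))/(1+1574/63865) = 4213/5000 ≈ 0.842600

1 1/2 2461/2500
2 1 4783/5000
3 3/2 4613/5000
4 2 4589/5000
5 5/2 8899/10000
6 3 4363/5000
7 7/2 4213/5000
f(2y,2.5y) = ((4589/5000)/(8899/10000) − 1)/(1/2) = 558/8899 ≈ 6.2704%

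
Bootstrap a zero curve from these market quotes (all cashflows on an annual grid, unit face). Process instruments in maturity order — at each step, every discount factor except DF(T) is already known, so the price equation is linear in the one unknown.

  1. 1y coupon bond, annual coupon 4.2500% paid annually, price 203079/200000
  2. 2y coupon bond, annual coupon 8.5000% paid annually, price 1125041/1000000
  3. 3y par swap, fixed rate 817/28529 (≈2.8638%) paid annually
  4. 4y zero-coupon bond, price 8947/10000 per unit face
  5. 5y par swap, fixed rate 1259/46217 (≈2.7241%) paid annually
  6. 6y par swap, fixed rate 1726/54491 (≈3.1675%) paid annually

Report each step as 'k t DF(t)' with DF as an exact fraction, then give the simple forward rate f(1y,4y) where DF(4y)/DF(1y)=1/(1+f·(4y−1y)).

step 1 [1y] bond c/1=17/400: DF=(203079/200000 − 17/400·(0))/(1+17/400) = 487/500 ≈ 0.974000
step 2 [2y] bond c/1=17/200: DF=(1125041/1000000 − 17/200·(0.974000))/(1+17/200) = 4803/5000 ≈ 0.960600
step 3 [3y] swap r/1=817/28529: DF=(1 − 817/28529·(0.974000+0.960600))/(1+817/28529) = 9183/10000 ≈ 0.918300
step 4 [4y] zero: DF = P = 8947/10000 ≈ 0.894700
step 5 [5y] swap r/1=1259/46217: DF=(1 − 1259/46217·(0.974000+0.960600+0.918300+0.894700))/(1+1259/46217) = 8741/10000 ≈ 0.874100
step 6 [6y] swap r/1=1726/54491: DF=(1 − 1726/54491·(0.974000+0.960600+0.918300+0.894700+0.874100))/(1+1726/54491) = 4137/5000 ≈ 0.827400

1 1 487/500
2 2 4803/5000
3 3 9183/10000
4 4 8947/10000
5 5 8741/10000
6 6 4137/5000
f(1y,4y) = ((487/500)/(8947/10000) − 1)/(3) = 793/26841 ≈ 2.9544%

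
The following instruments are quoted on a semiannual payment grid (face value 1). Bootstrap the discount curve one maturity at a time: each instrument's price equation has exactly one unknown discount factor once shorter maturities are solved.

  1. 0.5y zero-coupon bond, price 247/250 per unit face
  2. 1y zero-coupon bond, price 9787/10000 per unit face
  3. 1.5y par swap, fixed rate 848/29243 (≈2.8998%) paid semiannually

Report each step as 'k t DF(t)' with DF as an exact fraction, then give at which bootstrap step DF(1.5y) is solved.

1 1/2 247/250
2 1 9787/10000
3 3/2 1197/1250
DF(1.5y) is solved at step 3

step 1 [0.5y] zero: DF = P = 247/250 ≈ 0.988000
step 2 [1y] zero: DF = P = 9787/10000 ≈ 0.978700
step 3 [1.5y] swap r/2=424/29243: DF=(1 − 424/29243·(0.988000+0.978700))/(1+424/29243) = 1197/1250 ≈ 0.957600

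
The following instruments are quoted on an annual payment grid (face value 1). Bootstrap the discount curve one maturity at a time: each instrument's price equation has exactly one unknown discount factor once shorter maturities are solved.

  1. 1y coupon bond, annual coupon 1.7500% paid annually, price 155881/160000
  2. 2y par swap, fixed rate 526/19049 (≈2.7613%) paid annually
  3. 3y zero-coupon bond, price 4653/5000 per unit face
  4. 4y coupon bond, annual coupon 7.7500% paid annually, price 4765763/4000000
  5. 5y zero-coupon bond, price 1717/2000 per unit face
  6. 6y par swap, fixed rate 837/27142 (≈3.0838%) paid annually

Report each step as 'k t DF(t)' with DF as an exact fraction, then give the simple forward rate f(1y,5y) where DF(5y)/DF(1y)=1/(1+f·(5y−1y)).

step 1 [1y] bond c/1=7/400: DF=(155881/160000 − 7/400·(0))/(1+7/400) = 383/400 ≈ 0.957500
step 2 [2y] swap r/1=526/19049: DF=(1 − 526/19049·(0.957500))/(1+526/19049) = 4737/5000 ≈ 0.947400
step 3 [3y] zero: DF = P = 4653/5000 ≈ 0.930600
step 4 [4y] bond c/1=31/400: DF=(4765763/4000000 − 31/400·(0.957500+0.947400+0.930600))/(1+31/400) = 4509/5000 ≈ 0.901800
step 5 [5y] zero: DF = P = 1717/2000 ≈ 0.858500
step 6 [6y] swap r/1=837/27142: DF=(1 − 837/27142·(0.957500+0.947400+0.930600+0.901800+0.858500))/(1+837/27142) = 4163/5000 ≈ 0.832600

1 1 383/400
2 2 4737/5000
3 3 4653/5000
4 4 4509/5000
5 5 1717/2000
6 6 4163/5000
f(1y,5y) = ((383/400)/(1717/2000) − 1)/(4) = 99/3434 ≈ 2.8829%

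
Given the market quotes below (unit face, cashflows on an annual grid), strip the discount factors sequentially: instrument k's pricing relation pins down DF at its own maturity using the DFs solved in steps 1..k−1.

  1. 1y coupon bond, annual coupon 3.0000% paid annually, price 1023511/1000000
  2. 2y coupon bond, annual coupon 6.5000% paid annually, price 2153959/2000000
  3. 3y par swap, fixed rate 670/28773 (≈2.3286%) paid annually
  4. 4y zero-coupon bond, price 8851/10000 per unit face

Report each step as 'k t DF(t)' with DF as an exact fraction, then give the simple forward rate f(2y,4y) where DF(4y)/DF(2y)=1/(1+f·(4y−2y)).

step 1 [1y] bond c/1=3/100: DF=(1023511/1000000 − 3/100·(0))/(1+3/100) = 9937/10000 ≈ 0.993700
step 2 [2y] bond c/1=13/200: DF=(2153959/2000000 − 13/200·(0.993700))/(1+13/200) = 4753/5000 ≈ 0.950600
step 3 [3y] swap r/1=670/28773: DF=(1 − 670/28773·(0.993700+0.950600))/(1+670/28773) = 933/1000 ≈ 0.933000
step 4 [4y] zero: DF = P = 8851/10000 ≈ 0.885100

1 1 9937/10000
2 2 4753/5000
3 3 933/1000
4 4 8851/10000
f(2y,4y) = ((4753/5000)/(8851/10000) − 1)/(2) = 655/17702 ≈ 3.7001%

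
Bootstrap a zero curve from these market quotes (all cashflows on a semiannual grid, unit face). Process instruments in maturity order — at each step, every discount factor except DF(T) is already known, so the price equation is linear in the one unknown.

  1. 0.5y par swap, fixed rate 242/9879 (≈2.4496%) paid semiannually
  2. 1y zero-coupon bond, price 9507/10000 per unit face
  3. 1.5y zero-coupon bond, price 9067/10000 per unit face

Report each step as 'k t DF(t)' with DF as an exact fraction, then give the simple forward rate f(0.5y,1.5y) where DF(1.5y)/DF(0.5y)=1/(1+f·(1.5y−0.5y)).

step 1 [0.5y] swap r/2=121/9879: DF=(1 − 121/9879·(0))/(1+121/9879) = 9879/10000 ≈ 0.987900
step 2 [1y] zero: DF = P = 9507/10000 ≈ 0.950700
step 3 [1.5y] zero: DF = P = 9067/10000 ≈ 0.906700

1 1/2 9879/10000
2 1 9507/10000
3 3/2 9067/10000
f(0.5y,1.5y) = ((9879/10000)/(9067/10000) − 1)/(1) = 812/9067 ≈ 8.9556%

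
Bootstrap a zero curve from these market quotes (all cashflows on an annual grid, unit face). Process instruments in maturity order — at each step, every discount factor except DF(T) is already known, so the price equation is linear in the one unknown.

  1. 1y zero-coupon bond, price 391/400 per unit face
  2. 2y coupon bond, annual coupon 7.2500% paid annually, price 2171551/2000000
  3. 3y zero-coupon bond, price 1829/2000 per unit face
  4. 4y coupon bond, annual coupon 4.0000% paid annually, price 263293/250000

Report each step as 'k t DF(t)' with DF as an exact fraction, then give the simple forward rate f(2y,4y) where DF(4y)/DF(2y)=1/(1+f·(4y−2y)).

step 1 [1y] zero: DF = P = 391/400 ≈ 0.977500
step 2 [2y] bond c/1=29/400: DF=(2171551/2000000 − 29/400·(0.977500))/(1+29/400) = 9463/10000 ≈ 0.946300
step 3 [3y] zero: DF = P = 1829/2000 ≈ 0.914500
step 4 [4y] bond c/1=1/25: DF=(263293/250000 − 1/25·(0.977500+0.946300+0.914500))/(1+1/25) = 1807/2000 ≈ 0.903500

1 1 391/400
2 2 9463/10000
3 3 1829/2000
4 4 1807/2000
f(2y,4y) = ((9463/10000)/(1807/2000) − 1)/(2) = 214/9035 ≈ 2.3686%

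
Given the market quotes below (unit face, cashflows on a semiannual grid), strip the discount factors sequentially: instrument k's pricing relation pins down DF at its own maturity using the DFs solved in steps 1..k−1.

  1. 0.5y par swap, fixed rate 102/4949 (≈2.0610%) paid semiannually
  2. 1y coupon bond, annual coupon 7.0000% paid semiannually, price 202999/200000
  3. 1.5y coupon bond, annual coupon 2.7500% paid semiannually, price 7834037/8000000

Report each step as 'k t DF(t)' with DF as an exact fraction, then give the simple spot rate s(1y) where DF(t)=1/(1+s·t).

step 1 [0.5y] swap r/2=51/4949: DF=(1 − 51/4949·(0))/(1+51/4949) = 4949/5000 ≈ 0.989800
step 2 [1y] bond c/2=7/200: DF=(202999/200000 − 7/200·(0.989800))/(1+7/200) = 592/625 ≈ 0.947200
step 3 [1.5y] bond c/2=11/800: DF=(7834037/8000000 − 11/800·(0.989800+0.947200))/(1+11/800) = 9397/10000 ≈ 0.939700

1 1/2 4949/5000
2 1 592/625
3 3/2 9397/10000
s(1y) = (1/(592/625) − 1)/(1) = 33/592 ≈ 5.5743%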